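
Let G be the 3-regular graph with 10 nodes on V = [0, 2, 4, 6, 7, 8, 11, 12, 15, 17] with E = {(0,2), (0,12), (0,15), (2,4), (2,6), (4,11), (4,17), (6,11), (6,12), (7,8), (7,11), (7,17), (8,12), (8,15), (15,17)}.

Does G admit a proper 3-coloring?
Yes, G is 3-colorable

A valid 3-coloring: color 1: [0, 6, 8, 17]; color 2: [4, 7, 12, 15]; color 3: [2, 11].
(χ(G) = 3 ≤ 3.)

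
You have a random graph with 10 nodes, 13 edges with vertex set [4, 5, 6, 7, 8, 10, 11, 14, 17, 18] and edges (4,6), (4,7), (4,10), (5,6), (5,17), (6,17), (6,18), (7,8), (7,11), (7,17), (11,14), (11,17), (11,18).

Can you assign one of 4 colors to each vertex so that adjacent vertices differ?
A valid 4-coloring: color 1: [4, 8, 14, 17, 18]; color 2: [6, 10, 11]; color 3: [5, 7].
(χ(G) = 3 ≤ 4.)

Yes, G is 4-colorable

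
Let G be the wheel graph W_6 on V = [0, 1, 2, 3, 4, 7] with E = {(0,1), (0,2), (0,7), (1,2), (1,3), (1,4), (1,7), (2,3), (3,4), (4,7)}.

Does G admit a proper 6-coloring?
A valid 6-coloring: color 1: [1]; color 2: [2, 7]; color 3: [0, 3]; color 4: [4].
(χ(G) = 4 ≤ 6.)

Yes, G is 6-colorable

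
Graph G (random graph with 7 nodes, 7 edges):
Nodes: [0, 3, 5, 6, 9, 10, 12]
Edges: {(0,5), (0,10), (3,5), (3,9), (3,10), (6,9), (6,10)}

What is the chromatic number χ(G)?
Clique number ω(G) = 2 (lower bound: χ ≥ ω).
The graph is bipartite (no odd cycle), so 2 colors suffice: χ(G) = 2.
A valid 2-coloring: color 1: [5, 9, 10, 12]; color 2: [0, 3, 6].

χ(G) = 2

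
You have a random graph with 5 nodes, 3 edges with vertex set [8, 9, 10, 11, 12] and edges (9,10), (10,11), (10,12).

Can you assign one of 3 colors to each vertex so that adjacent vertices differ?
Yes, G is 3-colorable

A valid 3-coloring: color 1: [8, 10]; color 2: [9, 11, 12].
(χ(G) = 2 ≤ 3.)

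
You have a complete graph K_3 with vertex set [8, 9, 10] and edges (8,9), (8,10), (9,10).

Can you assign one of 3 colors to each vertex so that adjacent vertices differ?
A valid 3-coloring: color 1: [8]; color 2: [10]; color 3: [9].
(χ(G) = 3 ≤ 3.)

Yes, G is 3-colorable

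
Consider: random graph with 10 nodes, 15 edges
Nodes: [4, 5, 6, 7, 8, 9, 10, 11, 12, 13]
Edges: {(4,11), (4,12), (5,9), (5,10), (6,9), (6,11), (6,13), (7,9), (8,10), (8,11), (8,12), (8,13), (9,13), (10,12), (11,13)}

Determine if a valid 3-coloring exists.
Yes, G is 3-colorable

A valid 3-coloring: color 1: [5, 7, 12, 13]; color 2: [9, 10, 11]; color 3: [4, 6, 8].
(χ(G) = 3 ≤ 3.)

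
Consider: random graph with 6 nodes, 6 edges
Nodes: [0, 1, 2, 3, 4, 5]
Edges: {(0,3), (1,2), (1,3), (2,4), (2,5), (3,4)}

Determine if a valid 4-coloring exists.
Yes, G is 4-colorable

A valid 4-coloring: color 1: [2, 3]; color 2: [0, 1, 4, 5].
(χ(G) = 2 ≤ 4.)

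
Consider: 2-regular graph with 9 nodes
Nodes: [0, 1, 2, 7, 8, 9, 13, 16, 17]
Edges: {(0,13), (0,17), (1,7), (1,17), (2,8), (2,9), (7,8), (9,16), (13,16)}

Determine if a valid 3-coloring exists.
Yes, G is 3-colorable

A valid 3-coloring: color 1: [0, 1, 8, 9]; color 2: [2, 7, 13, 17]; color 3: [16].
(χ(G) = 3 ≤ 3.)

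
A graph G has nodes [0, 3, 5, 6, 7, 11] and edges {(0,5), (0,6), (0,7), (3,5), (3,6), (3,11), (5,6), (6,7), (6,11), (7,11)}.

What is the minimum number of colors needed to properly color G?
χ(G) = 4

Clique number ω(G) = 3 (lower bound: χ ≥ ω).
Odd cycle [3, 5, 0, 7, 11] needs 3 colors (χ ≥ 3).
Vertex 6 is adjacent to every vertex of [0, 3, 5, 7, 11], which already need 3 colors among themselves, so 6 needs a new color (χ ≥ 4).
The coloring below uses 4 colors, so χ(G) = 4.
A valid 4-coloring: color 1: [6]; color 2: [3, 7]; color 3: [5, 11]; color 4: [0].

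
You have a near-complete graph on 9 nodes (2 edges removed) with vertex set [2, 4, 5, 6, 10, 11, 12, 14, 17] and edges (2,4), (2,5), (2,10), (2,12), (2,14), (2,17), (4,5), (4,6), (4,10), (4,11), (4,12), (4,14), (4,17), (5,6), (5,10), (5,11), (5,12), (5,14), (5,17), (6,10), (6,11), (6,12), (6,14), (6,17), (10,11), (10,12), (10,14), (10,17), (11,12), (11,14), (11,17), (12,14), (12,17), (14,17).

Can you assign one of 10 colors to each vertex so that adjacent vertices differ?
Yes, G is 10-colorable

A valid 10-coloring: color 1: [12]; color 2: [5]; color 3: [17]; color 4: [14]; color 5: [4]; color 6: [10]; color 7: [2, 6]; color 8: [11].
(χ(G) = 8 ≤ 10.)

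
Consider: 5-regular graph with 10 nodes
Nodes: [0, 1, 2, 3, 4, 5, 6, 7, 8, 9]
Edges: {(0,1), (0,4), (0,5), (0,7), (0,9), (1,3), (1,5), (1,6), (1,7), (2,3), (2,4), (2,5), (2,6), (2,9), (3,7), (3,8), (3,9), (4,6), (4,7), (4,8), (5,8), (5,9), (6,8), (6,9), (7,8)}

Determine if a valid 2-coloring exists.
No, G is not 2-colorable

The clique on vertices [0, 1, 5] has size 3 > 2, so it alone needs 3 colors.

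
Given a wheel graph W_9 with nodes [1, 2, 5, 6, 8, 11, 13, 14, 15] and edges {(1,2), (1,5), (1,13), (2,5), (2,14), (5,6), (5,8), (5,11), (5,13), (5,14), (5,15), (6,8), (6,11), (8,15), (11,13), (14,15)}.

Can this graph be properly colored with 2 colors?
No, G is not 2-colorable

The clique on vertices [1, 2, 5] has size 3 > 2, so it alone needs 3 colors.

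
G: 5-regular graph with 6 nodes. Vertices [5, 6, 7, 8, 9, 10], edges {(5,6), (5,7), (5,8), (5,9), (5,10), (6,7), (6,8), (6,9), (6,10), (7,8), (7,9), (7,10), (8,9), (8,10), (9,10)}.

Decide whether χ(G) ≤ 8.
A valid 8-coloring: color 1: [5]; color 2: [9]; color 3: [6]; color 4: [10]; color 5: [8]; color 6: [7].
(χ(G) = 6 ≤ 8.)

Yes, G is 8-colorable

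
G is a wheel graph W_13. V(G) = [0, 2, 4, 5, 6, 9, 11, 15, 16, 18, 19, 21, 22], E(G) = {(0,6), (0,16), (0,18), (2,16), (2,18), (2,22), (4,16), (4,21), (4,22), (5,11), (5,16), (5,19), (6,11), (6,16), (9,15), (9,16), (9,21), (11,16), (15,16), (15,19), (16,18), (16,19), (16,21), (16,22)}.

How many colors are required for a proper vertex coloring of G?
χ(G) = 3

Clique number ω(G) = 3 (lower bound: χ ≥ ω).
The clique on [0, 16, 18] has size 3, forcing χ ≥ 3, and the coloring below uses 3 colors, so χ(G) = 3.
A valid 3-coloring: color 1: [16]; color 2: [0, 2, 4, 9, 11, 19]; color 3: [5, 6, 15, 18, 21, 22].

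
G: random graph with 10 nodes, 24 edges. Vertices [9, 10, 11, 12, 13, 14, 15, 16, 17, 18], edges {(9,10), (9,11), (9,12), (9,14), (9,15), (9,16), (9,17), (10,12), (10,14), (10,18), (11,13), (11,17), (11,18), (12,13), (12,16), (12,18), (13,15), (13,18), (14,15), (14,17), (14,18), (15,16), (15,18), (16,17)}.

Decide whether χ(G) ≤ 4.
Yes, G is 4-colorable

A valid 4-coloring: color 1: [9, 18]; color 2: [13, 14, 16]; color 3: [12, 15, 17]; color 4: [10, 11].
(χ(G) = 4 ≤ 4.)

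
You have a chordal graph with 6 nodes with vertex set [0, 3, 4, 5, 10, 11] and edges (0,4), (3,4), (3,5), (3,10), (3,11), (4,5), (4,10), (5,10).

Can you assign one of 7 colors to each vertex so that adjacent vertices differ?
Yes, G is 7-colorable

A valid 7-coloring: color 1: [4, 11]; color 2: [0, 3]; color 3: [5]; color 4: [10].
(χ(G) = 4 ≤ 7.)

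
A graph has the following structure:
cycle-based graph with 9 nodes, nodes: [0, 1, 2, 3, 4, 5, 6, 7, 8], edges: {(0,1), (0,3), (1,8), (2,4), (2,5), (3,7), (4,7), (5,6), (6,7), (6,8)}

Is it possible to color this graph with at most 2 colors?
Odd cycle [2, 5, 6, 7, 4] needs 3 colors (χ ≥ 3).
Hence χ(G) ≥ 3 > 2, so no proper 2-coloring exists.

No, G is not 2-colorable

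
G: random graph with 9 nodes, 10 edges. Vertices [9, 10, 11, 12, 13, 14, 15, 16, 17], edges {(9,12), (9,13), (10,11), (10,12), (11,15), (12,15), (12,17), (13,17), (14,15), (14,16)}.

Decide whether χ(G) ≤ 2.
A valid 2-coloring: color 1: [11, 12, 13, 14]; color 2: [9, 10, 15, 16, 17].
(χ(G) = 2 ≤ 2.)

Yes, G is 2-colorable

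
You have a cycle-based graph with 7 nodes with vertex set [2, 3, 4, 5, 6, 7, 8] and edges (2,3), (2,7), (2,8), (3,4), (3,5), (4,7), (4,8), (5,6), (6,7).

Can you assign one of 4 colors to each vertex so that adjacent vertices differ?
Yes, G is 4-colorable

A valid 4-coloring: color 1: [2, 4, 6]; color 2: [5, 7, 8]; color 3: [3].
(χ(G) = 3 ≤ 4.)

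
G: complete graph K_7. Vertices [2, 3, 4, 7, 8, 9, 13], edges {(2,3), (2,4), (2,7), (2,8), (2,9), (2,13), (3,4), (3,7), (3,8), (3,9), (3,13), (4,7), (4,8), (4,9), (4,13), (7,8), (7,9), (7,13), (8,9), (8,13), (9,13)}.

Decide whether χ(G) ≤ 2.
The clique on vertices [2, 3, 4, 7, 8, 9, 13] has size 7 > 2, so it alone needs 7 colors.

No, G is not 2-colorable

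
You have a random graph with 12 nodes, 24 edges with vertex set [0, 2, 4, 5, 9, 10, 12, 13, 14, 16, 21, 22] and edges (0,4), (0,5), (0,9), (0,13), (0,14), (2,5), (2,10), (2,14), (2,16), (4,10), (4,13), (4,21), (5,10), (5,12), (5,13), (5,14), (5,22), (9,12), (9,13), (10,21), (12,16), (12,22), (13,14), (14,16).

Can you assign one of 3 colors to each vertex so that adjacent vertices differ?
The clique on vertices [0, 5, 13, 14] has size 4 > 3, so it alone needs 4 colors.

No, G is not 3-colorable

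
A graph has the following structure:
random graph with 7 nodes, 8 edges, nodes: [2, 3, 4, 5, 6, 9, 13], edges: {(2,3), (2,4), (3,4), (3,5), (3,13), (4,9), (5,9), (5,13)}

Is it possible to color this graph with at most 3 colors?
Yes, G is 3-colorable

A valid 3-coloring: color 1: [3, 6, 9]; color 2: [4, 5]; color 3: [2, 13].
(χ(G) = 3 ≤ 3.)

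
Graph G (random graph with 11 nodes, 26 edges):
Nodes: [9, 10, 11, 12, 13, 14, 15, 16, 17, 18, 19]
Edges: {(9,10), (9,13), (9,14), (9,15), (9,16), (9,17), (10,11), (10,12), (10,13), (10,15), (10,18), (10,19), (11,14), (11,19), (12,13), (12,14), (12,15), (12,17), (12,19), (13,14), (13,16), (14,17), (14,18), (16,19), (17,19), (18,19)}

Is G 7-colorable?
A valid 7-coloring: color 1: [10, 14, 16]; color 2: [9, 11, 12, 18]; color 3: [13, 15, 19]; color 4: [17].
(χ(G) = 4 ≤ 7.)

Yes, G is 7-colorable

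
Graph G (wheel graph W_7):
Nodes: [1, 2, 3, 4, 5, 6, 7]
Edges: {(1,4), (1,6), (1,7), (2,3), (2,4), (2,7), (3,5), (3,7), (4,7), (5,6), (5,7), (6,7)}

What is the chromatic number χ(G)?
Clique number ω(G) = 3 (lower bound: χ ≥ ω).
The clique on [1, 4, 7] has size 3, forcing χ ≥ 3, and the coloring below uses 3 colors, so χ(G) = 3.
A valid 3-coloring: color 1: [7]; color 2: [3, 4, 6]; color 3: [1, 2, 5].

χ(G) = 3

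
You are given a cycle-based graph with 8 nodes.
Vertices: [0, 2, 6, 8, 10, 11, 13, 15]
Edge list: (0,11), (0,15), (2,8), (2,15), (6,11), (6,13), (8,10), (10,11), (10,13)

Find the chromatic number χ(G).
χ(G) = 2

Clique number ω(G) = 2 (lower bound: χ ≥ ω).
The graph is bipartite (no odd cycle), so 2 colors suffice: χ(G) = 2.
A valid 2-coloring: color 1: [0, 2, 6, 10]; color 2: [8, 11, 13, 15].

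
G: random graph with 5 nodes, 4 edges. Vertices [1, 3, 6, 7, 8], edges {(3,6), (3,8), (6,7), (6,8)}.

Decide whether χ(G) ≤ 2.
The clique on vertices [3, 6, 8] has size 3 > 2, so it alone needs 3 colors.

No, G is not 2-colorable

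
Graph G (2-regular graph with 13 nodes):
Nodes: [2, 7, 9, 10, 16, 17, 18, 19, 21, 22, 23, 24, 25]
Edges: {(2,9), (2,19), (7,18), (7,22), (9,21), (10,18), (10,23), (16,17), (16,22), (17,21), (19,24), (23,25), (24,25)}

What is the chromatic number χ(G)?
Clique number ω(G) = 2 (lower bound: χ ≥ ω).
Odd cycle [21, 9, 2, 19, 24, 25, 23, 10, 18, 7, 22, 16, 17] needs 3 colors (χ ≥ 3).
The coloring below uses 3 colors, so χ(G) = 3.
A valid 3-coloring: color 1: [2, 7, 16, 21, 23, 24]; color 2: [9, 17, 18, 19, 22, 25]; color 3: [10].

χ(G) = 3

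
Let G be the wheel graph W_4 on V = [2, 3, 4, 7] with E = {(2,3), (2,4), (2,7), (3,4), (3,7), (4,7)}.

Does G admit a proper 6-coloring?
Yes, G is 6-colorable

A valid 6-coloring: color 1: [4]; color 2: [2]; color 3: [7]; color 4: [3].
(χ(G) = 4 ≤ 6.)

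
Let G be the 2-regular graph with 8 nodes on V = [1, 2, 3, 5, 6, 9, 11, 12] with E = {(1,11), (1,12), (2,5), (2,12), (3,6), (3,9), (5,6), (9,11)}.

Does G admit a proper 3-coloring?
Yes, G is 3-colorable

A valid 3-coloring: color 1: [1, 2, 6, 9]; color 2: [3, 5, 11, 12].
(χ(G) = 2 ≤ 3.)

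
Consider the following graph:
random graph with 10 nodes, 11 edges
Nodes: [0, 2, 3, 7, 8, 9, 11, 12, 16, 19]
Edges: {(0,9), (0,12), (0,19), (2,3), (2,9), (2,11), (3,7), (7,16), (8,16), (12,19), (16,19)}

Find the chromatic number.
Clique number ω(G) = 3 (lower bound: χ ≥ ω).
The clique on [0, 12, 19] has size 3, forcing χ ≥ 3, and the coloring below uses 3 colors, so χ(G) = 3.
A valid 3-coloring: color 1: [0, 2, 16]; color 2: [7, 8, 9, 11, 19]; color 3: [3, 12].

χ(G) = 3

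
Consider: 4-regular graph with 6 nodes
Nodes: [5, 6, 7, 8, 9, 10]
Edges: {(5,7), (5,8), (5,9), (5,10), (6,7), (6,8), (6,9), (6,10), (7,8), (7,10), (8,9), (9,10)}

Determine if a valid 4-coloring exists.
Yes, G is 4-colorable

A valid 4-coloring: color 1: [8, 10]; color 2: [7, 9]; color 3: [5, 6].
(χ(G) = 3 ≤ 4.)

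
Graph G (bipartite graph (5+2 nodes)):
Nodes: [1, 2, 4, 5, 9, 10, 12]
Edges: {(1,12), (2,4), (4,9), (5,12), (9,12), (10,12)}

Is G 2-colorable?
Yes, G is 2-colorable

A valid 2-coloring: color 1: [4, 12]; color 2: [1, 2, 5, 9, 10].
(χ(G) = 2 ≤ 2.)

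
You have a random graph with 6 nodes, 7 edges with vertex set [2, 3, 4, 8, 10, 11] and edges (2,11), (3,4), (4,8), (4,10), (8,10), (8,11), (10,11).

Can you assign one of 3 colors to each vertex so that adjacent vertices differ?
Yes, G is 3-colorable

A valid 3-coloring: color 1: [2, 3, 10]; color 2: [4, 11]; color 3: [8].
(χ(G) = 3 ≤ 3.)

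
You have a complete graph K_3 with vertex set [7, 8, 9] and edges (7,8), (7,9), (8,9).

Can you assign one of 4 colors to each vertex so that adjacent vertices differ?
A valid 4-coloring: color 1: [8]; color 2: [9]; color 3: [7].
(χ(G) = 3 ≤ 4.)

Yes, G is 4-colorable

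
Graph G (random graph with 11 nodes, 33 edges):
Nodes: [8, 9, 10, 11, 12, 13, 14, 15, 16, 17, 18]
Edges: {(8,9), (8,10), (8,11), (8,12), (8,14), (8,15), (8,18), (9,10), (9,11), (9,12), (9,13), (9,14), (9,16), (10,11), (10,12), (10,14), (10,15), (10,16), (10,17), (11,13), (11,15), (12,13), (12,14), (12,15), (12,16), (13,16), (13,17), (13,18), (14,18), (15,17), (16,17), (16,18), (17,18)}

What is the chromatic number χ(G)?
Clique number ω(G) = 5 (lower bound: χ ≥ ω).
The clique on [8, 9, 10, 12, 14] has size 5, forcing χ ≥ 5, and the coloring below uses 5 colors, so χ(G) = 5.
A valid 5-coloring: color 1: [10, 13]; color 2: [8, 16]; color 3: [9, 15, 18]; color 4: [11, 12, 17]; color 5: [14].

χ(G) = 5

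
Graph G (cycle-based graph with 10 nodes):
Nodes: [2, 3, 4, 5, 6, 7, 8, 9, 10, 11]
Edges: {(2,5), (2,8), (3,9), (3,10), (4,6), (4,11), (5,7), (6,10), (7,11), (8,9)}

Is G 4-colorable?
Yes, G is 4-colorable

A valid 4-coloring: color 1: [3, 5, 6, 8, 11]; color 2: [2, 4, 7, 9, 10].
(χ(G) = 2 ≤ 4.)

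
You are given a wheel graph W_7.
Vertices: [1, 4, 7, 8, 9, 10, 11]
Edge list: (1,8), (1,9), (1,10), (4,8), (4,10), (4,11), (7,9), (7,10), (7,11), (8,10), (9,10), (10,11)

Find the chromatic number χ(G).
Clique number ω(G) = 3 (lower bound: χ ≥ ω).
The clique on [1, 8, 10] has size 3, forcing χ ≥ 3, and the coloring below uses 3 colors, so χ(G) = 3.
A valid 3-coloring: color 1: [10]; color 2: [1, 4, 7]; color 3: [8, 9, 11].

χ(G) = 3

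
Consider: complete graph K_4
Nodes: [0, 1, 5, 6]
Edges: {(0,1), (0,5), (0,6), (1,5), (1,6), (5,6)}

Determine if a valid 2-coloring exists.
No, G is not 2-colorable

The clique on vertices [0, 1, 5, 6] has size 4 > 2, so it alone needs 4 colors.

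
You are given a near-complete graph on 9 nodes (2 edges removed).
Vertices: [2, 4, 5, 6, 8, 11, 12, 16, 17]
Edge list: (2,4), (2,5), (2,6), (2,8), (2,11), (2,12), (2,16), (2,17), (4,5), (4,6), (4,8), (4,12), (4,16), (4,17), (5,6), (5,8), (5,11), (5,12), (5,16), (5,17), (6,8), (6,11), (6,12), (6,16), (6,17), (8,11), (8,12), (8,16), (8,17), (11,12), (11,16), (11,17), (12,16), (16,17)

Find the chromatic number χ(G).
Clique number ω(G) = 7 (lower bound: χ ≥ ω).
The clique on [2, 5, 6, 8, 11, 16, 17] has size 7, forcing χ ≥ 7, and the coloring below uses 7 colors, so χ(G) = 7.
A valid 7-coloring: color 1: [2]; color 2: [6]; color 3: [8]; color 4: [5]; color 5: [16]; color 6: [12, 17]; color 7: [4, 11].

χ(G) = 7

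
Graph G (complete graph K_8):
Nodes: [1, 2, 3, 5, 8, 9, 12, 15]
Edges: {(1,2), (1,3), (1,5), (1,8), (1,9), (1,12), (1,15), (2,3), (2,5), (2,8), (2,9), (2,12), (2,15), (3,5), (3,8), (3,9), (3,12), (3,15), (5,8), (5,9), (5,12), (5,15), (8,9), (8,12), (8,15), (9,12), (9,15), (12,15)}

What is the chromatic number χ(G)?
Clique number ω(G) = 8 (lower bound: χ ≥ ω).
The clique on [1, 2, 3, 5, 8, 9, 12, 15] has size 8, forcing χ ≥ 8, and the coloring below uses 8 colors, so χ(G) = 8.
A valid 8-coloring: color 1: [9]; color 2: [12]; color 3: [2]; color 4: [1]; color 5: [15]; color 6: [5]; color 7: [3]; color 8: [8].

χ(G) = 8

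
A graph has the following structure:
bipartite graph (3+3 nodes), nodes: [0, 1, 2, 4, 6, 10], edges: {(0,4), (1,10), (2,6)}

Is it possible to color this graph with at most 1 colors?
Edge (0,4) forces its endpoints to differ, so 1 color is not enough.

No, G is not 1-colorable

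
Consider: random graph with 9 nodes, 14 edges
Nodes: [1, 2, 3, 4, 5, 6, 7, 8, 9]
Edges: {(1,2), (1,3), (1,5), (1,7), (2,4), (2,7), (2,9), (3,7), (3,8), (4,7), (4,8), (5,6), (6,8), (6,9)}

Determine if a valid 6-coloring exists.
A valid 6-coloring: color 1: [1, 4, 6]; color 2: [5, 7, 8, 9]; color 3: [2, 3].
(χ(G) = 3 ≤ 6.)

Yes, G is 6-colorable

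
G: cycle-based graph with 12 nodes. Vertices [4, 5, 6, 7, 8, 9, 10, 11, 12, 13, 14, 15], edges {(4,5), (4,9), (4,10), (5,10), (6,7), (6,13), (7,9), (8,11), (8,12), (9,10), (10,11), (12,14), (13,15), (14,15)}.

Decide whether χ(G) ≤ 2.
The clique on vertices [4, 9, 10] has size 3 > 2, so it alone needs 3 colors.

No, G is not 2-colorable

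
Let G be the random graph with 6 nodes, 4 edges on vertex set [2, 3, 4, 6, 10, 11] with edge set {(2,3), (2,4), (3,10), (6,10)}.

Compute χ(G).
Clique number ω(G) = 2 (lower bound: χ ≥ ω).
The graph is bipartite (no odd cycle), so 2 colors suffice: χ(G) = 2.
A valid 2-coloring: color 1: [2, 10, 11]; color 2: [3, 4, 6].

χ(G) = 2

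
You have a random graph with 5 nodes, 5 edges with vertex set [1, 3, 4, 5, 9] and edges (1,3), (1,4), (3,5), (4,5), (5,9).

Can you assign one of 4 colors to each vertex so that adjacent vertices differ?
A valid 4-coloring: color 1: [1, 5]; color 2: [3, 4, 9].
(χ(G) = 2 ≤ 4.)

Yes, G is 4-colorable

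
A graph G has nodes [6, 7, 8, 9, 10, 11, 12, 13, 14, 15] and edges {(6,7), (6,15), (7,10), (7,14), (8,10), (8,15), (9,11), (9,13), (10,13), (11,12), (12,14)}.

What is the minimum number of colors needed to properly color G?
χ(G) = 3

Clique number ω(G) = 2 (lower bound: χ ≥ ω).
Odd cycle [13, 9, 11, 12, 14, 7, 10] needs 3 colors (χ ≥ 3).
The coloring below uses 3 colors, so χ(G) = 3.
A valid 3-coloring: color 1: [9, 10, 12, 15]; color 2: [7, 8, 11, 13]; color 3: [6, 14].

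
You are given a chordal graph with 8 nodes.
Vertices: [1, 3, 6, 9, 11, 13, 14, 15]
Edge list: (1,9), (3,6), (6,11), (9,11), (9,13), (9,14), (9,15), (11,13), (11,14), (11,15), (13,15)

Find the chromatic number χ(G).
χ(G) = 4

Clique number ω(G) = 4 (lower bound: χ ≥ ω).
The clique on [9, 11, 13, 15] has size 4, forcing χ ≥ 4, and the coloring below uses 4 colors, so χ(G) = 4.
A valid 4-coloring: color 1: [6, 9]; color 2: [1, 3, 11]; color 3: [14, 15]; color 4: [13].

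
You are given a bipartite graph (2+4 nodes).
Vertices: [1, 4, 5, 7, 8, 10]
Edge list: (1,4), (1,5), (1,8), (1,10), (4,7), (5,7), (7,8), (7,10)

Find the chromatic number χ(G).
Clique number ω(G) = 2 (lower bound: χ ≥ ω).
The graph is bipartite (no odd cycle), so 2 colors suffice: χ(G) = 2.
A valid 2-coloring: color 1: [1, 7]; color 2: [4, 5, 8, 10].

χ(G) = 2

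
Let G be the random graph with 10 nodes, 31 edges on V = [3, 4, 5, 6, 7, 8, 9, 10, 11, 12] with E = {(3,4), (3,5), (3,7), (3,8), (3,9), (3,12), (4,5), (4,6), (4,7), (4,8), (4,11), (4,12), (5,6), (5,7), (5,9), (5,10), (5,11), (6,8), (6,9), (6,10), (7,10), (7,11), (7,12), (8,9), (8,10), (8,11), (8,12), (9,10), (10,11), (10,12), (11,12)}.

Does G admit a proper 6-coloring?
Yes, G is 6-colorable

A valid 6-coloring: color 1: [5, 8]; color 2: [4, 10]; color 3: [3, 6, 11]; color 4: [9, 12]; color 5: [7].
(χ(G) = 5 ≤ 6.)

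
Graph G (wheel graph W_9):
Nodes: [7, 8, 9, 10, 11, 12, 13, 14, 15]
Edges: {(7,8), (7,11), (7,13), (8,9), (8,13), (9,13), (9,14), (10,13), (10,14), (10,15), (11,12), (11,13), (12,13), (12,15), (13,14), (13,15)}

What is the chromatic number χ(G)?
χ(G) = 3

Clique number ω(G) = 3 (lower bound: χ ≥ ω).
The clique on [7, 8, 13] has size 3, forcing χ ≥ 3, and the coloring below uses 3 colors, so χ(G) = 3.
A valid 3-coloring: color 1: [13]; color 2: [7, 9, 10, 12]; color 3: [8, 11, 14, 15].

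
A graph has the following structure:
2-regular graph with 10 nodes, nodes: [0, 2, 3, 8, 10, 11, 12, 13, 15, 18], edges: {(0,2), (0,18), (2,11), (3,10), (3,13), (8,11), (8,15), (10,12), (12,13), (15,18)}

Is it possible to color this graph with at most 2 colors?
Yes, G is 2-colorable

A valid 2-coloring: color 1: [2, 8, 10, 13, 18]; color 2: [0, 3, 11, 12, 15].
(χ(G) = 2 ≤ 2.)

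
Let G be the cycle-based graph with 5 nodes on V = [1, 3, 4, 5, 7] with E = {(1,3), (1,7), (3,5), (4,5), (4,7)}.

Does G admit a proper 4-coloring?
A valid 4-coloring: color 1: [1, 5]; color 2: [3, 7]; color 3: [4].
(χ(G) = 3 ≤ 4.)

Yes, G is 4-colorable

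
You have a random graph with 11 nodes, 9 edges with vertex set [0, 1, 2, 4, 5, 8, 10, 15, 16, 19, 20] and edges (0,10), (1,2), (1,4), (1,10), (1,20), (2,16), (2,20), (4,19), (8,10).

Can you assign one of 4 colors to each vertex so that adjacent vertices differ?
A valid 4-coloring: color 1: [0, 1, 5, 8, 15, 16, 19]; color 2: [2, 4, 10]; color 3: [20].
(χ(G) = 3 ≤ 4.)

Yes, G is 4-colorable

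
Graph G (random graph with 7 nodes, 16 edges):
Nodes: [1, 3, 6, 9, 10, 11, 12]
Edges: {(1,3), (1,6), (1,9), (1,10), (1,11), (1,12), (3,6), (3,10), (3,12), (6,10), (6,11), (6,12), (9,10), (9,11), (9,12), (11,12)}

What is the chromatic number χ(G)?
Clique number ω(G) = 4 (lower bound: χ ≥ ω).
The clique on [1, 9, 11, 12] has size 4, forcing χ ≥ 4, and the coloring below uses 4 colors, so χ(G) = 4.
A valid 4-coloring: color 1: [1]; color 2: [6, 9]; color 3: [10, 12]; color 4: [3, 11].

χ(G) = 4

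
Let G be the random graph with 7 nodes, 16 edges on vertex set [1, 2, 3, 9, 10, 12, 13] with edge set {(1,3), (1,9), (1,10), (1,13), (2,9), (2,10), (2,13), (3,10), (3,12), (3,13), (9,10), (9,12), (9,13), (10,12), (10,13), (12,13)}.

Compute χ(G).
Clique number ω(G) = 4 (lower bound: χ ≥ ω).
The clique on [1, 9, 10, 13] has size 4, forcing χ ≥ 4, and the coloring below uses 4 colors, so χ(G) = 4.
A valid 4-coloring: color 1: [10]; color 2: [13]; color 3: [3, 9]; color 4: [1, 2, 12].

χ(G) = 4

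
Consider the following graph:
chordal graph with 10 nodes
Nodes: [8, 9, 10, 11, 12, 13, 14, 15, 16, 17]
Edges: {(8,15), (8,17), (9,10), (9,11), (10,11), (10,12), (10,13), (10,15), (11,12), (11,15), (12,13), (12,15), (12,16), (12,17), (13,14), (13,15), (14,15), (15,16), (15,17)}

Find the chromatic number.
Clique number ω(G) = 4 (lower bound: χ ≥ ω).
The clique on [10, 11, 12, 15] has size 4, forcing χ ≥ 4, and the coloring below uses 4 colors, so χ(G) = 4.
A valid 4-coloring: color 1: [9, 15]; color 2: [8, 12, 14]; color 3: [10, 16, 17]; color 4: [11, 13].

χ(G) = 4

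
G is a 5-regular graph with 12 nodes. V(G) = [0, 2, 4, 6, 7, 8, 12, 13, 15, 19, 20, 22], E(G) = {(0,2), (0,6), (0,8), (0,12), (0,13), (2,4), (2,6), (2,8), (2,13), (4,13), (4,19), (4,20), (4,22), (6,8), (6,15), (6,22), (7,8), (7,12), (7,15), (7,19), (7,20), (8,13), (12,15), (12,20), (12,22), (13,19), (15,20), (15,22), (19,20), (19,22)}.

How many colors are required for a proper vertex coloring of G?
Clique number ω(G) = 4 (lower bound: χ ≥ ω).
The clique on [0, 2, 8, 13] has size 4, forcing χ ≥ 4, and the coloring below uses 4 colors, so χ(G) = 4.
A valid 4-coloring: color 1: [0, 4, 7]; color 2: [8, 15, 19]; color 3: [2, 20, 22]; color 4: [6, 12, 13].

χ(G) = 4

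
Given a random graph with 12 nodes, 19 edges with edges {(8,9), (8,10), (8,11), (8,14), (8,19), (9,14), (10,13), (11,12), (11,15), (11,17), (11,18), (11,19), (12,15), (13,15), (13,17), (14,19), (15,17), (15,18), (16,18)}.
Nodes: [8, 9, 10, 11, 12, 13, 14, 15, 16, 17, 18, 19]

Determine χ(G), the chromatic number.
Clique number ω(G) = 3 (lower bound: χ ≥ ω).
The clique on [8, 9, 14] has size 3, forcing χ ≥ 3, and the coloring below uses 3 colors, so χ(G) = 3.
A valid 3-coloring: color 1: [11, 13, 14, 16]; color 2: [8, 15]; color 3: [9, 10, 12, 17, 18, 19].

χ(G) = 3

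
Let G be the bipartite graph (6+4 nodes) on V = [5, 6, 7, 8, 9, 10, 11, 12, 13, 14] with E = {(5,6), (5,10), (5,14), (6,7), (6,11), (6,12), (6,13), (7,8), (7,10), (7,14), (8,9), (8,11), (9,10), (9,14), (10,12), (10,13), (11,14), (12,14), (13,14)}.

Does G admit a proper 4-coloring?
Yes, G is 4-colorable

A valid 4-coloring: color 1: [6, 8, 10, 14]; color 2: [5, 7, 9, 11, 12, 13].
(χ(G) = 2 ≤ 4.)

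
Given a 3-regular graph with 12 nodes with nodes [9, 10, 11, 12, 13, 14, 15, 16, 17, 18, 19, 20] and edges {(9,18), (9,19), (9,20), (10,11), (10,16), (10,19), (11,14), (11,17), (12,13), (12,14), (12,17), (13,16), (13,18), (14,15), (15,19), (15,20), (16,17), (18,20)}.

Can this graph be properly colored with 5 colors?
Yes, G is 5-colorable

A valid 5-coloring: color 1: [11, 12, 16, 19, 20]; color 2: [9, 10, 13, 14, 17]; color 3: [15, 18].
(χ(G) = 3 ≤ 5.)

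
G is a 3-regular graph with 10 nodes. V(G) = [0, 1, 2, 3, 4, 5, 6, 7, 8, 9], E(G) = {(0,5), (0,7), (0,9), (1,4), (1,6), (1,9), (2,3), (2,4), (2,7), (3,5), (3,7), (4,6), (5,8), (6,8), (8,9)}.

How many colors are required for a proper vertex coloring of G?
χ(G) = 3

Clique number ω(G) = 3 (lower bound: χ ≥ ω).
The clique on [1, 4, 6] has size 3, forcing χ ≥ 3, and the coloring below uses 3 colors, so χ(G) = 3.
A valid 3-coloring: color 1: [0, 3, 4, 8]; color 2: [2, 5, 6, 9]; color 3: [1, 7].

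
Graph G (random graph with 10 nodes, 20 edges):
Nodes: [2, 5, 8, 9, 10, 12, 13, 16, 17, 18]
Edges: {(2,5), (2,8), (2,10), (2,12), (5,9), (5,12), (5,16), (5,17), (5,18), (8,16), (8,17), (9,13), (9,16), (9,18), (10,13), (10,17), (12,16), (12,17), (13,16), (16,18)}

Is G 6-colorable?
Yes, G is 6-colorable

A valid 6-coloring: color 1: [2, 16, 17]; color 2: [5, 8, 13]; color 3: [9, 10, 12]; color 4: [18].
(χ(G) = 4 ≤ 6.)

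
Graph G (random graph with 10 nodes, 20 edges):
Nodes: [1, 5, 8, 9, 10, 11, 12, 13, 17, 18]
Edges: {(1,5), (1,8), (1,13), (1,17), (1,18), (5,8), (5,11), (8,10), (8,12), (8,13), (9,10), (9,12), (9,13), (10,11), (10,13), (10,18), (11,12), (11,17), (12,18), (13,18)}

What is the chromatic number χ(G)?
Clique number ω(G) = 3 (lower bound: χ ≥ ω).
The clique on [1, 5, 8] has size 3, forcing χ ≥ 3, and the coloring below uses 3 colors, so χ(G) = 3.
A valid 3-coloring: color 1: [8, 9, 11, 18]; color 2: [5, 12, 13, 17]; color 3: [1, 10].

χ(G) = 3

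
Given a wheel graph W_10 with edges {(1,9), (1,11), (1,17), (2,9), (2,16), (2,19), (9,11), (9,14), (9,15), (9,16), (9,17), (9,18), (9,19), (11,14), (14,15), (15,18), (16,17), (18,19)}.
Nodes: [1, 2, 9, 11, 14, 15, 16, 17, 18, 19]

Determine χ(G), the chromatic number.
χ(G) = 4

Clique number ω(G) = 3 (lower bound: χ ≥ ω).
Odd cycle [15, 14, 11, 1, 17, 16, 2, 19, 18] needs 3 colors (χ ≥ 3).
Vertex 9 is adjacent to every vertex of [1, 2, 11, 14, 15, 16, 17, 18, 19], which already need 3 colors among themselves, so 9 needs a new color (χ ≥ 4).
The coloring below uses 4 colors, so χ(G) = 4.
A valid 4-coloring: color 1: [9]; color 2: [11, 15, 17, 19]; color 3: [1, 14, 16, 18]; color 4: [2].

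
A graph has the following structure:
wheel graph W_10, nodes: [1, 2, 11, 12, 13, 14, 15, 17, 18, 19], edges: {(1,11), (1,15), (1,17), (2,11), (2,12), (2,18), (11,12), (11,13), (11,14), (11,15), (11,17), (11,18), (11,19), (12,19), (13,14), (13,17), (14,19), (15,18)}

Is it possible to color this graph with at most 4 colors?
A valid 4-coloring: color 1: [11]; color 2: [1, 13, 18, 19]; color 3: [2, 14, 15, 17]; color 4: [12].
(χ(G) = 4 ≤ 4.)

Yes, G is 4-colorable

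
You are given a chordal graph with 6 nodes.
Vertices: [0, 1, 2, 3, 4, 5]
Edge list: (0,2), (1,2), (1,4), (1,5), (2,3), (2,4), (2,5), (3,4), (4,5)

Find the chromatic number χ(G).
χ(G) = 4

Clique number ω(G) = 4 (lower bound: χ ≥ ω).
The clique on [1, 2, 4, 5] has size 4, forcing χ ≥ 4, and the coloring below uses 4 colors, so χ(G) = 4.
A valid 4-coloring: color 1: [2]; color 2: [0, 4]; color 3: [3, 5]; color 4: [1].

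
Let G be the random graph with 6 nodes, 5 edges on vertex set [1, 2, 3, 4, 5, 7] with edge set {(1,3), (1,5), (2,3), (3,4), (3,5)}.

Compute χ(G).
Clique number ω(G) = 3 (lower bound: χ ≥ ω).
The clique on [1, 3, 5] has size 3, forcing χ ≥ 3, and the coloring below uses 3 colors, so χ(G) = 3.
A valid 3-coloring: color 1: [3, 7]; color 2: [1, 2, 4]; color 3: [5].

χ(G) = 3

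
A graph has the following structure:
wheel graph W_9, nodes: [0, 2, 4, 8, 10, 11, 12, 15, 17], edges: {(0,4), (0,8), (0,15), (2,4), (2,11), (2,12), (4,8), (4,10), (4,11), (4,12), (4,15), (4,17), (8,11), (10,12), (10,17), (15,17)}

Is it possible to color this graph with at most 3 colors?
Yes, G is 3-colorable

A valid 3-coloring: color 1: [4]; color 2: [0, 11, 12, 17]; color 3: [2, 8, 10, 15].
(χ(G) = 3 ≤ 3.)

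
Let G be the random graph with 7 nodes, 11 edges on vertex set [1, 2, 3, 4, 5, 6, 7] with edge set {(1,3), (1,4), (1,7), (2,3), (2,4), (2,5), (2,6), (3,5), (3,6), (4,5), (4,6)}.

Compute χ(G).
χ(G) = 3

Clique number ω(G) = 3 (lower bound: χ ≥ ω).
The clique on [2, 3, 5] has size 3, forcing χ ≥ 3, and the coloring below uses 3 colors, so χ(G) = 3.
A valid 3-coloring: color 1: [3, 4, 7]; color 2: [1, 2]; color 3: [5, 6].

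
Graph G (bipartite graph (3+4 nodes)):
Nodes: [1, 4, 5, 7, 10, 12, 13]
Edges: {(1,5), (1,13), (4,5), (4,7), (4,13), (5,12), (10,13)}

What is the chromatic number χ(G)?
Clique number ω(G) = 2 (lower bound: χ ≥ ω).
The graph is bipartite (no odd cycle), so 2 colors suffice: χ(G) = 2.
A valid 2-coloring: color 1: [5, 7, 13]; color 2: [1, 4, 10, 12].

χ(G) = 2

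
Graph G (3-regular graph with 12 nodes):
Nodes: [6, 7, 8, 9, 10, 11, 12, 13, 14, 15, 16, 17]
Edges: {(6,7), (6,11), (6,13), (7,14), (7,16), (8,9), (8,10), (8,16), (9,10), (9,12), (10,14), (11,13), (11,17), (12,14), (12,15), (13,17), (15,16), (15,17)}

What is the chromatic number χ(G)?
Clique number ω(G) = 3 (lower bound: χ ≥ ω).
The clique on [6, 11, 13] has size 3, forcing χ ≥ 3, and the coloring below uses 3 colors, so χ(G) = 3.
A valid 3-coloring: color 1: [6, 9, 14, 16, 17]; color 2: [7, 10, 12, 13]; color 3: [8, 11, 15].

χ(G) = 3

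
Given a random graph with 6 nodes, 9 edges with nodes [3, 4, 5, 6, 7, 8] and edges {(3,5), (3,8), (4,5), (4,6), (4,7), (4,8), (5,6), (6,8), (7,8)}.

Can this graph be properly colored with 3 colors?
A valid 3-coloring: color 1: [5, 8]; color 2: [3, 4]; color 3: [6, 7].
(χ(G) = 3 ≤ 3.)

Yes, G is 3-colorable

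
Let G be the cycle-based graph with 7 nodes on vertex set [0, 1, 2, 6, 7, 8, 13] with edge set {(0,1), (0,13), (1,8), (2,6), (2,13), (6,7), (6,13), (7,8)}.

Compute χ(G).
χ(G) = 3

Clique number ω(G) = 3 (lower bound: χ ≥ ω).
The clique on [2, 6, 13] has size 3, forcing χ ≥ 3, and the coloring below uses 3 colors, so χ(G) = 3.
A valid 3-coloring: color 1: [1, 7, 13]; color 2: [0, 6, 8]; color 3: [2].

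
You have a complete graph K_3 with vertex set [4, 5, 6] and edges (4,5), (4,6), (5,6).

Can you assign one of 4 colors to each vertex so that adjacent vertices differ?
Yes, G is 4-colorable

A valid 4-coloring: color 1: [4]; color 2: [5]; color 3: [6].
(χ(G) = 3 ≤ 4.)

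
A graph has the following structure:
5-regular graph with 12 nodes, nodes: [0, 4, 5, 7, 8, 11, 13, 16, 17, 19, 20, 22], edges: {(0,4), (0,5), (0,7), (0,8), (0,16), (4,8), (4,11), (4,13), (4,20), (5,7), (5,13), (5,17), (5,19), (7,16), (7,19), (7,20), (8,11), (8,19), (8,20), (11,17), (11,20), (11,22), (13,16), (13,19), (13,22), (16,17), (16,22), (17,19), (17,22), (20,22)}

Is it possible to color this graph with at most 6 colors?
A valid 6-coloring: color 1: [7, 8, 22]; color 2: [0, 13, 17, 20]; color 3: [11, 16, 19]; color 4: [4, 5].
(χ(G) = 4 ≤ 6.)

Yes, G is 6-colorable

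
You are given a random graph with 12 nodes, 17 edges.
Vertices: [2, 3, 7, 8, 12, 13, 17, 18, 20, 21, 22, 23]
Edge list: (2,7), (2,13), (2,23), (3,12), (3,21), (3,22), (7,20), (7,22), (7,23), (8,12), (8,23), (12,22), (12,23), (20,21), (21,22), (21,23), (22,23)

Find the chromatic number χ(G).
χ(G) = 3

Clique number ω(G) = 3 (lower bound: χ ≥ ω).
The clique on [3, 12, 22] has size 3, forcing χ ≥ 3, and the coloring below uses 3 colors, so χ(G) = 3.
A valid 3-coloring: color 1: [3, 13, 17, 18, 20, 23]; color 2: [2, 8, 22]; color 3: [7, 12, 21].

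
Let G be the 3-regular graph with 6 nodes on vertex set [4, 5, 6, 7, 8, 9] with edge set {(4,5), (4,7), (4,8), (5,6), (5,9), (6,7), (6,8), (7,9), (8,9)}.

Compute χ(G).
χ(G) = 2

Clique number ω(G) = 2 (lower bound: χ ≥ ω).
The graph is bipartite (no odd cycle), so 2 colors suffice: χ(G) = 2.
A valid 2-coloring: color 1: [4, 6, 9]; color 2: [5, 7, 8].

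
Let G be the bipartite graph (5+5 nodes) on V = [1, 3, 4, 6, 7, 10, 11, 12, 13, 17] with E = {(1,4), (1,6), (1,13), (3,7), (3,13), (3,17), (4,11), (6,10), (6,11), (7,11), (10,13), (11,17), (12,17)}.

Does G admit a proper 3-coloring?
Yes, G is 3-colorable

A valid 3-coloring: color 1: [1, 3, 10, 11, 12]; color 2: [4, 6, 7, 13, 17].
(χ(G) = 2 ≤ 3.)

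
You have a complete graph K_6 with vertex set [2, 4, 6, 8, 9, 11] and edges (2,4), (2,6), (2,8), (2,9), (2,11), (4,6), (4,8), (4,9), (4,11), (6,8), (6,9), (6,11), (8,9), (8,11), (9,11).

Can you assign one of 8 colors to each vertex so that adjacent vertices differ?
Yes, G is 8-colorable

A valid 8-coloring: color 1: [9]; color 2: [6]; color 3: [2]; color 4: [11]; color 5: [8]; color 6: [4].
(χ(G) = 6 ≤ 8.)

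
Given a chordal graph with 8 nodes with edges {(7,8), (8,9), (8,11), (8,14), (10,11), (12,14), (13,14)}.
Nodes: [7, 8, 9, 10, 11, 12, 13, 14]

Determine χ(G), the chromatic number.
χ(G) = 2

Clique number ω(G) = 2 (lower bound: χ ≥ ω).
The graph is bipartite (no odd cycle), so 2 colors suffice: χ(G) = 2.
A valid 2-coloring: color 1: [8, 10, 12, 13]; color 2: [7, 9, 11, 14].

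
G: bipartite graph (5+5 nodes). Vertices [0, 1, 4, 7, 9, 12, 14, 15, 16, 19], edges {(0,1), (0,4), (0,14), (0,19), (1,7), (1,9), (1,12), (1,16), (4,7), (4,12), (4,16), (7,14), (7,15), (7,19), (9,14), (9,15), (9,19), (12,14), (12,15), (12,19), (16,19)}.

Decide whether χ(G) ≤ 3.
Yes, G is 3-colorable

A valid 3-coloring: color 1: [1, 4, 14, 15, 19]; color 2: [0, 7, 9, 12, 16].
(χ(G) = 2 ≤ 3.)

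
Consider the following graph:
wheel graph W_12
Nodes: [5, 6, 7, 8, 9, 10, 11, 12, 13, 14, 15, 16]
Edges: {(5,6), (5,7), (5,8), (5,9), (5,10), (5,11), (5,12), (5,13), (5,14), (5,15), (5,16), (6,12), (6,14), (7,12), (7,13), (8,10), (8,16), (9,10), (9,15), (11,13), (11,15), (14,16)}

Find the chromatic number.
χ(G) = 4

Clique number ω(G) = 3 (lower bound: χ ≥ ω).
Odd cycle [7, 13, 11, 15, 9, 10, 8, 16, 14, 6, 12] needs 3 colors (χ ≥ 3).
Vertex 5 is adjacent to every vertex of [6, 7, 8, 9, 10, 11, 12, 13, 14, 15, 16], which already need 3 colors among themselves, so 5 needs a new color (χ ≥ 4).
The coloring below uses 4 colors, so χ(G) = 4.
A valid 4-coloring: color 1: [5]; color 2: [6, 7, 8, 9, 11]; color 3: [10, 12, 13, 15, 16]; color 4: [14].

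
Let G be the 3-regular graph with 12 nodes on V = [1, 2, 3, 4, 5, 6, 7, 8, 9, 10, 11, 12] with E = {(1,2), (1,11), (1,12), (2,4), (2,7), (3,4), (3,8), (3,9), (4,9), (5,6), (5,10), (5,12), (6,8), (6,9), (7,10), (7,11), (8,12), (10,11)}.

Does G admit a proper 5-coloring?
A valid 5-coloring: color 1: [2, 3, 6, 10, 12]; color 2: [1, 4, 5, 7, 8]; color 3: [9, 11].
(χ(G) = 3 ≤ 5.)

Yes, G is 5-colorable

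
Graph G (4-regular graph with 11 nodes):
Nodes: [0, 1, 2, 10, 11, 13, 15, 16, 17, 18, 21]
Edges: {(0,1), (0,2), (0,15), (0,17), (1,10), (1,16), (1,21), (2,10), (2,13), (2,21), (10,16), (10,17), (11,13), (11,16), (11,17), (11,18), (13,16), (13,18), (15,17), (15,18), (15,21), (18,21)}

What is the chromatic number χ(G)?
Clique number ω(G) = 3 (lower bound: χ ≥ ω).
The clique on [0, 15, 17] has size 3, forcing χ ≥ 3, and the coloring below uses 3 colors, so χ(G) = 3.
A valid 3-coloring: color 1: [2, 16, 17, 18]; color 2: [0, 10, 13, 21]; color 3: [1, 11, 15].

χ(G) = 3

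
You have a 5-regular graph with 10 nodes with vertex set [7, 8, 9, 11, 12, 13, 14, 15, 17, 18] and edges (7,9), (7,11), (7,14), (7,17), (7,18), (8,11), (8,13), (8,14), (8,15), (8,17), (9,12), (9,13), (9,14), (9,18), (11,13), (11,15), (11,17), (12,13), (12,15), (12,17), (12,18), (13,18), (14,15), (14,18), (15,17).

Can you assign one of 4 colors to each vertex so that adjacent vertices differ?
A valid 4-coloring: color 1: [11, 12, 14]; color 2: [7, 13, 15]; color 3: [8, 9]; color 4: [17, 18].
(χ(G) = 4 ≤ 4.)

Yes, G is 4-colorable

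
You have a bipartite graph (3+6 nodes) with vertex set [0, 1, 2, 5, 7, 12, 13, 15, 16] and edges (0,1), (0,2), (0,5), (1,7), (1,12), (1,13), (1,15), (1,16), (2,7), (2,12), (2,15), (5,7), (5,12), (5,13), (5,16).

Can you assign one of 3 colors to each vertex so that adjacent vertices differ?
A valid 3-coloring: color 1: [1, 2, 5]; color 2: [0, 7, 12, 13, 15, 16].
(χ(G) = 2 ≤ 3.)

Yes, G is 3-colorable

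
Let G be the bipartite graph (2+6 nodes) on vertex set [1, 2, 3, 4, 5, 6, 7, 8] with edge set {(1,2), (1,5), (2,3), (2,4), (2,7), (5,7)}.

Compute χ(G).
χ(G) = 2

Clique number ω(G) = 2 (lower bound: χ ≥ ω).
The graph is bipartite (no odd cycle), so 2 colors suffice: χ(G) = 2.
A valid 2-coloring: color 1: [2, 5, 6, 8]; color 2: [1, 3, 4, 7].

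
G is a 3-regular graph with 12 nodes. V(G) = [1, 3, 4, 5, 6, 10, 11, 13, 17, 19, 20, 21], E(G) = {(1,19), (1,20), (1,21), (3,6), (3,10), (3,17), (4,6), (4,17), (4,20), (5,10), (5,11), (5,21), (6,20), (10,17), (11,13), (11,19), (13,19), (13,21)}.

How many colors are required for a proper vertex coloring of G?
Clique number ω(G) = 3 (lower bound: χ ≥ ω).
The clique on [3, 10, 17] has size 3, forcing χ ≥ 3, and the coloring below uses 3 colors, so χ(G) = 3.
A valid 3-coloring: color 1: [1, 5, 6, 13, 17]; color 2: [3, 11, 20, 21]; color 3: [4, 10, 19].

χ(G) = 3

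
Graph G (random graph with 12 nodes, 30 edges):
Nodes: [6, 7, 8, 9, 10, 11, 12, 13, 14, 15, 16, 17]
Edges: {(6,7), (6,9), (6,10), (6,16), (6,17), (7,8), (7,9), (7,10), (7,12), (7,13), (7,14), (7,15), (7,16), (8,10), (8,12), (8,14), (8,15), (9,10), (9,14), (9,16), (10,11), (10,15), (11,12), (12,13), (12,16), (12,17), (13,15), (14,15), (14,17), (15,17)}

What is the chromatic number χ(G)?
Clique number ω(G) = 4 (lower bound: χ ≥ ω).
The clique on [6, 7, 9, 16] has size 4, forcing χ ≥ 4, and the coloring below uses 4 colors, so χ(G) = 4.
A valid 4-coloring: color 1: [7, 11, 17]; color 2: [6, 12, 15]; color 3: [10, 13, 14, 16]; color 4: [8, 9].

χ(G) = 4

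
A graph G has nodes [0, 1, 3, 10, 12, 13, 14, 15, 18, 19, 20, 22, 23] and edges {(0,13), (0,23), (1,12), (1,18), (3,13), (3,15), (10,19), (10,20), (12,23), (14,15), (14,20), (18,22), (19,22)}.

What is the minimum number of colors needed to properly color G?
χ(G) = 3

Clique number ω(G) = 2 (lower bound: χ ≥ ω).
Odd cycle [1, 18, 22, 19, 10, 20, 14, 15, 3, 13, 0, 23, 12] needs 3 colors (χ ≥ 3).
The coloring below uses 3 colors, so χ(G) = 3.
A valid 3-coloring: color 1: [1, 3, 10, 14, 22, 23]; color 2: [12, 13, 15, 18, 19, 20]; color 3: [0].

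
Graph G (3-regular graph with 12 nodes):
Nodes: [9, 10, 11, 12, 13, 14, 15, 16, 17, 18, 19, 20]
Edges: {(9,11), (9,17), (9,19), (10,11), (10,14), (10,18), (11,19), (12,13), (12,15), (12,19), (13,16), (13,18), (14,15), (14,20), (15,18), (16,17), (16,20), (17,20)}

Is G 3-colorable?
Yes, G is 3-colorable

A valid 3-coloring: color 1: [11, 12, 14, 16, 18]; color 2: [10, 13, 15, 17, 19]; color 3: [9, 20].
(χ(G) = 3 ≤ 3.)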